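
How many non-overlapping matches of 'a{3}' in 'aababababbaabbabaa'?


Pattern 'a{3}' matches exactly 3 consecutive a's (greedy, non-overlapping).
String: 'aababababbaabbabaa'
Scanning for runs of a's:
  Run at pos 0: 'aa' (length 2) -> 0 match(es)
  Run at pos 3: 'a' (length 1) -> 0 match(es)
  Run at pos 5: 'a' (length 1) -> 0 match(es)
  Run at pos 7: 'a' (length 1) -> 0 match(es)
  Run at pos 10: 'aa' (length 2) -> 0 match(es)
  Run at pos 14: 'a' (length 1) -> 0 match(es)
  Run at pos 16: 'aa' (length 2) -> 0 match(es)
Matches found: []
Total: 0

0


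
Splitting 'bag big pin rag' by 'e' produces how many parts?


Splitting by 'e' breaks the string at each occurrence of the separator.
Text: 'bag big pin rag'
Parts after split:
  Part 1: 'bag big pin rag'
Total parts: 1

1


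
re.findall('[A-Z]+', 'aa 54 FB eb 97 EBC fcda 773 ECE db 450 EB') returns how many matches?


Pattern '[A-Z]+' finds one or more uppercase letters.
Text: 'aa 54 FB eb 97 EBC fcda 773 ECE db 450 EB'
Scanning for matches:
  Match 1: 'FB'
  Match 2: 'EBC'
  Match 3: 'ECE'
  Match 4: 'EB'
Total matches: 4

4


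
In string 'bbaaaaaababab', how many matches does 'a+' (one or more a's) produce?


Pattern 'a+' matches one or more consecutive a's.
String: 'bbaaaaaababab'
Scanning for runs of a:
  Match 1: 'aaaaaa' (length 6)
  Match 2: 'a' (length 1)
  Match 3: 'a' (length 1)
Total matches: 3

3


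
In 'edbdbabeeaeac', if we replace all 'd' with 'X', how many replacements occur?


re.sub('d', 'X', text) replaces every occurrence of 'd' with 'X'.
Text: 'edbdbabeeaeac'
Scanning for 'd':
  pos 1: 'd' -> replacement #1
  pos 3: 'd' -> replacement #2
Total replacements: 2

2


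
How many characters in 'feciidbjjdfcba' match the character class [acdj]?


Character class [acdj] matches any of: {a, c, d, j}
Scanning string 'feciidbjjdfcba' character by character:
  pos 0: 'f' -> no
  pos 1: 'e' -> no
  pos 2: 'c' -> MATCH
  pos 3: 'i' -> no
  pos 4: 'i' -> no
  pos 5: 'd' -> MATCH
  pos 6: 'b' -> no
  pos 7: 'j' -> MATCH
  pos 8: 'j' -> MATCH
  pos 9: 'd' -> MATCH
  pos 10: 'f' -> no
  pos 11: 'c' -> MATCH
  pos 12: 'b' -> no
  pos 13: 'a' -> MATCH
Total matches: 7

7


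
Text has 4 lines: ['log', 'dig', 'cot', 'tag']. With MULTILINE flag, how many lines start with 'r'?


With MULTILINE flag, ^ matches the start of each line.
Lines: ['log', 'dig', 'cot', 'tag']
Checking which lines start with 'r':
  Line 1: 'log' -> no
  Line 2: 'dig' -> no
  Line 3: 'cot' -> no
  Line 4: 'tag' -> no
Matching lines: []
Count: 0

0


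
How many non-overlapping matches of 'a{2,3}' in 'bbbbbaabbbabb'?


Pattern 'a{2,3}' matches between 2 and 3 consecutive a's (greedy).
String: 'bbbbbaabbbabb'
Finding runs of a's and applying greedy matching:
  Run at pos 5: 'aa' (length 2)
  Run at pos 10: 'a' (length 1)
Matches: ['aa']
Count: 1

1


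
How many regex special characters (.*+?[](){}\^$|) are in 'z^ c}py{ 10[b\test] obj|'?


Regex special characters are: . * + ? [ ] ( ) { } \ ^ $ |
Scanning 'z^ c}py{ 10[b\test] obj|':
  pos 1: '^' -> SPECIAL
  pos 4: '}' -> SPECIAL
  pos 7: '{' -> SPECIAL
  pos 11: '[' -> SPECIAL
  pos 13: '\' -> SPECIAL
  pos 18: ']' -> SPECIAL
  pos 23: '|' -> SPECIAL
Special chars found: ['^', '}', '{', '[', '\\', ']', '|']
Total: 7

7


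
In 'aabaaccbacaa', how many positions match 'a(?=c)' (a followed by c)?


Lookahead 'a(?=c)' matches 'a' only when followed by 'c'.
String: 'aabaaccbacaa'
Checking each position where char is 'a':
  pos 0: 'a' -> no (next='a')
  pos 1: 'a' -> no (next='b')
  pos 3: 'a' -> no (next='a')
  pos 4: 'a' -> MATCH (next='c')
  pos 8: 'a' -> MATCH (next='c')
  pos 10: 'a' -> no (next='a')
Matching positions: [4, 8]
Count: 2

2


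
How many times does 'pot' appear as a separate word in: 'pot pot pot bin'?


Scanning each word for exact match 'pot':
  Word 1: 'pot' -> MATCH
  Word 2: 'pot' -> MATCH
  Word 3: 'pot' -> MATCH
  Word 4: 'bin' -> no
Total matches: 3

3


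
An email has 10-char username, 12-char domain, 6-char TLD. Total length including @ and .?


An email address has format: username@domain.tld
Username length: 10
'@' character: 1
Domain length: 12
'.' character: 1
TLD length: 6
Total = 10 + 1 + 12 + 1 + 6 = 30

30


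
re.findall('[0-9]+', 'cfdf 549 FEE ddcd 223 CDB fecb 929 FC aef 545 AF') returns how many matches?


Pattern '[0-9]+' finds one or more digits.
Text: 'cfdf 549 FEE ddcd 223 CDB fecb 929 FC aef 545 AF'
Scanning for matches:
  Match 1: '549'
  Match 2: '223'
  Match 3: '929'
  Match 4: '545'
Total matches: 4

4


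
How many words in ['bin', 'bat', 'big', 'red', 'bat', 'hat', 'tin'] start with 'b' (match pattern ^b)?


Pattern ^b anchors to start of word. Check which words begin with 'b':
  'bin' -> MATCH (starts with 'b')
  'bat' -> MATCH (starts with 'b')
  'big' -> MATCH (starts with 'b')
  'red' -> no
  'bat' -> MATCH (starts with 'b')
  'hat' -> no
  'tin' -> no
Matching words: ['bin', 'bat', 'big', 'bat']
Count: 4

4


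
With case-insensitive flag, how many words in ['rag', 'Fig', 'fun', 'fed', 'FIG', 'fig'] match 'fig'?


Case-insensitive matching: compare each word's lowercase form to 'fig'.
  'rag' -> lower='rag' -> no
  'Fig' -> lower='fig' -> MATCH
  'fun' -> lower='fun' -> no
  'fed' -> lower='fed' -> no
  'FIG' -> lower='fig' -> MATCH
  'fig' -> lower='fig' -> MATCH
Matches: ['Fig', 'FIG', 'fig']
Count: 3

3


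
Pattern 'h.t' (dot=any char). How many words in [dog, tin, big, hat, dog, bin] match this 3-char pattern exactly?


Pattern 'h.t' means: starts with 'h', any single char, ends with 't'.
Checking each word (must be exactly 3 chars):
  'dog' (len=3): no
  'tin' (len=3): no
  'big' (len=3): no
  'hat' (len=3): MATCH
  'dog' (len=3): no
  'bin' (len=3): no
Matching words: ['hat']
Total: 1

1


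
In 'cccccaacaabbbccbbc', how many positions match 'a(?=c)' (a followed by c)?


Lookahead 'a(?=c)' matches 'a' only when followed by 'c'.
String: 'cccccaacaabbbccbbc'
Checking each position where char is 'a':
  pos 5: 'a' -> no (next='a')
  pos 6: 'a' -> MATCH (next='c')
  pos 8: 'a' -> no (next='a')
  pos 9: 'a' -> no (next='b')
Matching positions: [6]
Count: 1

1


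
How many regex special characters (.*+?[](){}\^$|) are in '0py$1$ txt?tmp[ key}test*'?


Regex special characters are: . * + ? [ ] ( ) { } \ ^ $ |
Scanning '0py$1$ txt?tmp[ key}test*':
  pos 3: '$' -> SPECIAL
  pos 5: '$' -> SPECIAL
  pos 10: '?' -> SPECIAL
  pos 14: '[' -> SPECIAL
  pos 19: '}' -> SPECIAL
  pos 24: '*' -> SPECIAL
Special chars found: ['$', '$', '?', '[', '}', '*']
Total: 6

6


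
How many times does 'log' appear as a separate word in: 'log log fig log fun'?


Scanning each word for exact match 'log':
  Word 1: 'log' -> MATCH
  Word 2: 'log' -> MATCH
  Word 3: 'fig' -> no
  Word 4: 'log' -> MATCH
  Word 5: 'fun' -> no
Total matches: 3

3


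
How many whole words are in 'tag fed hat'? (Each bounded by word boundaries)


Word boundaries (\b) mark the start/end of each word.
Text: 'tag fed hat'
Splitting by whitespace:
  Word 1: 'tag'
  Word 2: 'fed'
  Word 3: 'hat'
Total whole words: 3

3


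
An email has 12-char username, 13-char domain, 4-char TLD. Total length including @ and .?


An email address has format: username@domain.tld
Username length: 12
'@' character: 1
Domain length: 13
'.' character: 1
TLD length: 4
Total = 12 + 1 + 13 + 1 + 4 = 31

31


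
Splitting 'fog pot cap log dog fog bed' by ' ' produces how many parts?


Splitting by ' ' breaks the string at each occurrence of the separator.
Text: 'fog pot cap log dog fog bed'
Parts after split:
  Part 1: 'fog'
  Part 2: 'pot'
  Part 3: 'cap'
  Part 4: 'log'
  Part 5: 'dog'
  Part 6: 'fog'
  Part 7: 'bed'
Total parts: 7

7


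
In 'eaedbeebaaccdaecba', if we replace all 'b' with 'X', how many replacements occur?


re.sub('b', 'X', text) replaces every occurrence of 'b' with 'X'.
Text: 'eaedbeebaaccdaecba'
Scanning for 'b':
  pos 4: 'b' -> replacement #1
  pos 7: 'b' -> replacement #2
  pos 16: 'b' -> replacement #3
Total replacements: 3

3


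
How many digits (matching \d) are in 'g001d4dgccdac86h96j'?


\d matches any digit 0-9.
Scanning 'g001d4dgccdac86h96j':
  pos 1: '0' -> DIGIT
  pos 2: '0' -> DIGIT
  pos 3: '1' -> DIGIT
  pos 5: '4' -> DIGIT
  pos 13: '8' -> DIGIT
  pos 14: '6' -> DIGIT
  pos 16: '9' -> DIGIT
  pos 17: '6' -> DIGIT
Digits found: ['0', '0', '1', '4', '8', '6', '9', '6']
Total: 8

8


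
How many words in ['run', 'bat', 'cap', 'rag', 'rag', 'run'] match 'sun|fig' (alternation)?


Alternation 'sun|fig' matches either 'sun' or 'fig'.
Checking each word:
  'run' -> no
  'bat' -> no
  'cap' -> no
  'rag' -> no
  'rag' -> no
  'run' -> no
Matches: []
Count: 0

0


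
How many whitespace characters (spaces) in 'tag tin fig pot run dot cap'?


\s matches whitespace characters (spaces, tabs, etc.).
Text: 'tag tin fig pot run dot cap'
This text has 7 words separated by spaces.
Number of spaces = number of words - 1 = 7 - 1 = 6

6


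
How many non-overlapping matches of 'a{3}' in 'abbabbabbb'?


Pattern 'a{3}' matches exactly 3 consecutive a's (greedy, non-overlapping).
String: 'abbabbabbb'
Scanning for runs of a's:
  Run at pos 0: 'a' (length 1) -> 0 match(es)
  Run at pos 3: 'a' (length 1) -> 0 match(es)
  Run at pos 6: 'a' (length 1) -> 0 match(es)
Matches found: []
Total: 0

0


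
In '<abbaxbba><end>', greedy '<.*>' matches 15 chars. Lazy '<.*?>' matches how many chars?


Greedy '<.*>' tries to match as MUCH as possible.
Lazy '<.*?>' tries to match as LITTLE as possible.

String: '<abbaxbba><end>'
Greedy '<.*>' starts at first '<' and extends to the LAST '>': '<abbaxbba><end>' (15 chars)
Lazy '<.*?>' starts at first '<' and stops at the FIRST '>': '<abbaxbba>' (10 chars)

10


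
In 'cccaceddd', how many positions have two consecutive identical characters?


Looking for consecutive identical characters in 'cccaceddd':
  pos 0-1: 'c' vs 'c' -> MATCH ('cc')
  pos 1-2: 'c' vs 'c' -> MATCH ('cc')
  pos 2-3: 'c' vs 'a' -> different
  pos 3-4: 'a' vs 'c' -> different
  pos 4-5: 'c' vs 'e' -> different
  pos 5-6: 'e' vs 'd' -> different
  pos 6-7: 'd' vs 'd' -> MATCH ('dd')
  pos 7-8: 'd' vs 'd' -> MATCH ('dd')
Consecutive identical pairs: ['cc', 'cc', 'dd', 'dd']
Count: 4

4


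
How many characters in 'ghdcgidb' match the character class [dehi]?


Character class [dehi] matches any of: {d, e, h, i}
Scanning string 'ghdcgidb' character by character:
  pos 0: 'g' -> no
  pos 1: 'h' -> MATCH
  pos 2: 'd' -> MATCH
  pos 3: 'c' -> no
  pos 4: 'g' -> no
  pos 5: 'i' -> MATCH
  pos 6: 'd' -> MATCH
  pos 7: 'b' -> no
Total matches: 4

4


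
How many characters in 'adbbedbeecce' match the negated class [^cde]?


Negated class [^cde] matches any char NOT in {c, d, e}
Scanning 'adbbedbeecce':
  pos 0: 'a' -> MATCH
  pos 1: 'd' -> no (excluded)
  pos 2: 'b' -> MATCH
  pos 3: 'b' -> MATCH
  pos 4: 'e' -> no (excluded)
  pos 5: 'd' -> no (excluded)
  pos 6: 'b' -> MATCH
  pos 7: 'e' -> no (excluded)
  pos 8: 'e' -> no (excluded)
  pos 9: 'c' -> no (excluded)
  pos 10: 'c' -> no (excluded)
  pos 11: 'e' -> no (excluded)
Total matches: 4

4


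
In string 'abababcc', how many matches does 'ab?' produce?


Pattern 'ab?' matches 'a' optionally followed by 'b'.
String: 'abababcc'
Scanning left to right for 'a' then checking next char:
  Match 1: 'ab' (a followed by b)
  Match 2: 'ab' (a followed by b)
  Match 3: 'ab' (a followed by b)
Total matches: 3

3


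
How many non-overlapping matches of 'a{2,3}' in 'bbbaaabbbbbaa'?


Pattern 'a{2,3}' matches between 2 and 3 consecutive a's (greedy).
String: 'bbbaaabbbbbaa'
Finding runs of a's and applying greedy matching:
  Run at pos 3: 'aaa' (length 3)
  Run at pos 11: 'aa' (length 2)
Matches: ['aaa', 'aa']
Count: 2

2


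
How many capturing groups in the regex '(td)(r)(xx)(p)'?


To count capturing groups, count each '(' that starts a group.
Pattern: '(td)(r)(xx)(p)'
Walking through the pattern:
  Position 0: '(' -> group #1
  Position 4: '(' -> group #2
  Position 7: '(' -> group #3
  Position 11: '(' -> group #4
Total capturing groups: 4

4


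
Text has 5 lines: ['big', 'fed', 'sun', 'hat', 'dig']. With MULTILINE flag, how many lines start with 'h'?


With MULTILINE flag, ^ matches the start of each line.
Lines: ['big', 'fed', 'sun', 'hat', 'dig']
Checking which lines start with 'h':
  Line 1: 'big' -> no
  Line 2: 'fed' -> no
  Line 3: 'sun' -> no
  Line 4: 'hat' -> MATCH
  Line 5: 'dig' -> no
Matching lines: ['hat']
Count: 1

1


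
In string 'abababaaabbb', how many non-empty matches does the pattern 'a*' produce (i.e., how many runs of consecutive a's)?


Pattern 'a*' matches zero or more a's. We want non-empty runs of consecutive a's.
String: 'abababaaabbb'
Walking through the string to find runs of a's:
  Run 1: positions 0-0 -> 'a'
  Run 2: positions 2-2 -> 'a'
  Run 3: positions 4-4 -> 'a'
  Run 4: positions 6-8 -> 'aaa'
Non-empty runs found: ['a', 'a', 'a', 'aaa']
Count: 4

4


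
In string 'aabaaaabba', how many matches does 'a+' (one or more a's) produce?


Pattern 'a+' matches one or more consecutive a's.
String: 'aabaaaabba'
Scanning for runs of a:
  Match 1: 'aa' (length 2)
  Match 2: 'aaaa' (length 4)
  Match 3: 'a' (length 1)
Total matches: 3

3


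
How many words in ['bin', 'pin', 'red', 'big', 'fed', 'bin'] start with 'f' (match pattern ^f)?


Pattern ^f anchors to start of word. Check which words begin with 'f':
  'bin' -> no
  'pin' -> no
  'red' -> no
  'big' -> no
  'fed' -> MATCH (starts with 'f')
  'bin' -> no
Matching words: ['fed']
Count: 1

1


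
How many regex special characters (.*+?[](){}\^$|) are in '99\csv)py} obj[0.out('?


Regex special characters are: . * + ? [ ] ( ) { } \ ^ $ |
Scanning '99\csv)py} obj[0.out(':
  pos 2: '\' -> SPECIAL
  pos 6: ')' -> SPECIAL
  pos 9: '}' -> SPECIAL
  pos 14: '[' -> SPECIAL
  pos 16: '.' -> SPECIAL
  pos 20: '(' -> SPECIAL
Special chars found: ['\\', ')', '}', '[', '.', '(']
Total: 6

6


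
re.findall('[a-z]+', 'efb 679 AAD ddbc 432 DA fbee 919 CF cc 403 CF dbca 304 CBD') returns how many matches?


Pattern '[a-z]+' finds one or more lowercase letters.
Text: 'efb 679 AAD ddbc 432 DA fbee 919 CF cc 403 CF dbca 304 CBD'
Scanning for matches:
  Match 1: 'efb'
  Match 2: 'ddbc'
  Match 3: 'fbee'
  Match 4: 'cc'
  Match 5: 'dbca'
Total matches: 5

5


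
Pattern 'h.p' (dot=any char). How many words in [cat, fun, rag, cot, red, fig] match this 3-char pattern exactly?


Pattern 'h.p' means: starts with 'h', any single char, ends with 'p'.
Checking each word (must be exactly 3 chars):
  'cat' (len=3): no
  'fun' (len=3): no
  'rag' (len=3): no
  'cot' (len=3): no
  'red' (len=3): no
  'fig' (len=3): no
Matching words: []
Total: 0

0


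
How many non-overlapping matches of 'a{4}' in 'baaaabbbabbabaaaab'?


Pattern 'a{4}' matches exactly 4 consecutive a's (greedy, non-overlapping).
String: 'baaaabbbabbabaaaab'
Scanning for runs of a's:
  Run at pos 1: 'aaaa' (length 4) -> 1 match(es)
  Run at pos 8: 'a' (length 1) -> 0 match(es)
  Run at pos 11: 'a' (length 1) -> 0 match(es)
  Run at pos 13: 'aaaa' (length 4) -> 1 match(es)
Matches found: ['aaaa', 'aaaa']
Total: 2

2


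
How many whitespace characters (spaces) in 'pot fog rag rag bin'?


\s matches whitespace characters (spaces, tabs, etc.).
Text: 'pot fog rag rag bin'
This text has 5 words separated by spaces.
Number of spaces = number of words - 1 = 5 - 1 = 4

4


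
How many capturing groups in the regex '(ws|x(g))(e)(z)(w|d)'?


To count capturing groups, count each '(' that starts a group.
Pattern: '(ws|x(g))(e)(z)(w|d)'
Walking through the pattern:
  Position 0: '(' -> group #1
  Position 5: '(' -> group #2
  Position 9: '(' -> group #3
  Position 12: '(' -> group #4
  Position 15: '(' -> group #5
Total capturing groups: 5

5


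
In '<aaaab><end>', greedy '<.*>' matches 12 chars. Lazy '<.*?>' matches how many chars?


Greedy '<.*>' tries to match as MUCH as possible.
Lazy '<.*?>' tries to match as LITTLE as possible.

String: '<aaaab><end>'
Greedy '<.*>' starts at first '<' and extends to the LAST '>': '<aaaab><end>' (12 chars)
Lazy '<.*?>' starts at first '<' and stops at the FIRST '>': '<aaaab>' (7 chars)

7


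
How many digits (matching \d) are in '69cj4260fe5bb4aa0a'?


\d matches any digit 0-9.
Scanning '69cj4260fe5bb4aa0a':
  pos 0: '6' -> DIGIT
  pos 1: '9' -> DIGIT
  pos 4: '4' -> DIGIT
  pos 5: '2' -> DIGIT
  pos 6: '6' -> DIGIT
  pos 7: '0' -> DIGIT
  pos 10: '5' -> DIGIT
  pos 13: '4' -> DIGIT
  pos 16: '0' -> DIGIT
Digits found: ['6', '9', '4', '2', '6', '0', '5', '4', '0']
Total: 9

9


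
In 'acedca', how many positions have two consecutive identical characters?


Looking for consecutive identical characters in 'acedca':
  pos 0-1: 'a' vs 'c' -> different
  pos 1-2: 'c' vs 'e' -> different
  pos 2-3: 'e' vs 'd' -> different
  pos 3-4: 'd' vs 'c' -> different
  pos 4-5: 'c' vs 'a' -> different
Consecutive identical pairs: []
Count: 0

0


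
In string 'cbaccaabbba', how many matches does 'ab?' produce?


Pattern 'ab?' matches 'a' optionally followed by 'b'.
String: 'cbaccaabbba'
Scanning left to right for 'a' then checking next char:
  Match 1: 'a' (a not followed by b)
  Match 2: 'a' (a not followed by b)
  Match 3: 'ab' (a followed by b)
  Match 4: 'a' (a not followed by b)
Total matches: 4

4


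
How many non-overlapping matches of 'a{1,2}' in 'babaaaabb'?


Pattern 'a{1,2}' matches between 1 and 2 consecutive a's (greedy).
String: 'babaaaabb'
Finding runs of a's and applying greedy matching:
  Run at pos 1: 'a' (length 1)
  Run at pos 3: 'aaaa' (length 4)
Matches: ['a', 'aa', 'aa']
Count: 3

3


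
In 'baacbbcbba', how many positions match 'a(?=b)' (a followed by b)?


Lookahead 'a(?=b)' matches 'a' only when followed by 'b'.
String: 'baacbbcbba'
Checking each position where char is 'a':
  pos 1: 'a' -> no (next='a')
  pos 2: 'a' -> no (next='c')
Matching positions: []
Count: 0

0


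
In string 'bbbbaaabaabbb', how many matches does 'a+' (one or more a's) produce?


Pattern 'a+' matches one or more consecutive a's.
String: 'bbbbaaabaabbb'
Scanning for runs of a:
  Match 1: 'aaa' (length 3)
  Match 2: 'aa' (length 2)
Total matches: 2

2


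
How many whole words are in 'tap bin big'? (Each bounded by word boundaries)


Word boundaries (\b) mark the start/end of each word.
Text: 'tap bin big'
Splitting by whitespace:
  Word 1: 'tap'
  Word 2: 'bin'
  Word 3: 'big'
Total whole words: 3

3


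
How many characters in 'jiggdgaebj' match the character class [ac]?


Character class [ac] matches any of: {a, c}
Scanning string 'jiggdgaebj' character by character:
  pos 0: 'j' -> no
  pos 1: 'i' -> no
  pos 2: 'g' -> no
  pos 3: 'g' -> no
  pos 4: 'd' -> no
  pos 5: 'g' -> no
  pos 6: 'a' -> MATCH
  pos 7: 'e' -> no
  pos 8: 'b' -> no
  pos 9: 'j' -> no
Total matches: 1

1


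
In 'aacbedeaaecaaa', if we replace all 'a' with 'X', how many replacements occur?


re.sub('a', 'X', text) replaces every occurrence of 'a' with 'X'.
Text: 'aacbedeaaecaaa'
Scanning for 'a':
  pos 0: 'a' -> replacement #1
  pos 1: 'a' -> replacement #2
  pos 7: 'a' -> replacement #3
  pos 8: 'a' -> replacement #4
  pos 11: 'a' -> replacement #5
  pos 12: 'a' -> replacement #6
  pos 13: 'a' -> replacement #7
Total replacements: 7

7


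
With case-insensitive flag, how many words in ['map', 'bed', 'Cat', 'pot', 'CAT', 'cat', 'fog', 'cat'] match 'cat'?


Case-insensitive matching: compare each word's lowercase form to 'cat'.
  'map' -> lower='map' -> no
  'bed' -> lower='bed' -> no
  'Cat' -> lower='cat' -> MATCH
  'pot' -> lower='pot' -> no
  'CAT' -> lower='cat' -> MATCH
  'cat' -> lower='cat' -> MATCH
  'fog' -> lower='fog' -> no
  'cat' -> lower='cat' -> MATCH
Matches: ['Cat', 'CAT', 'cat', 'cat']
Count: 4

4


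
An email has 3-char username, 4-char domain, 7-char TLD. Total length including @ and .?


An email address has format: username@domain.tld
Username length: 3
'@' character: 1
Domain length: 4
'.' character: 1
TLD length: 7
Total = 3 + 1 + 4 + 1 + 7 = 16

16


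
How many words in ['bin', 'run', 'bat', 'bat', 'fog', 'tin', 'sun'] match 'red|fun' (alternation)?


Alternation 'red|fun' matches either 'red' or 'fun'.
Checking each word:
  'bin' -> no
  'run' -> no
  'bat' -> no
  'bat' -> no
  'fog' -> no
  'tin' -> no
  'sun' -> no
Matches: []
Count: 0

0


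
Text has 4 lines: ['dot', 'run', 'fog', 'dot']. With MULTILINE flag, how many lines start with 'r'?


With MULTILINE flag, ^ matches the start of each line.
Lines: ['dot', 'run', 'fog', 'dot']
Checking which lines start with 'r':
  Line 1: 'dot' -> no
  Line 2: 'run' -> MATCH
  Line 3: 'fog' -> no
  Line 4: 'dot' -> no
Matching lines: ['run']
Count: 1

1


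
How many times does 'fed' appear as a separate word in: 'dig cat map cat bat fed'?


Scanning each word for exact match 'fed':
  Word 1: 'dig' -> no
  Word 2: 'cat' -> no
  Word 3: 'map' -> no
  Word 4: 'cat' -> no
  Word 5: 'bat' -> no
  Word 6: 'fed' -> MATCH
Total matches: 1

1


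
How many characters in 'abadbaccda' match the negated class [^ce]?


Negated class [^ce] matches any char NOT in {c, e}
Scanning 'abadbaccda':
  pos 0: 'a' -> MATCH
  pos 1: 'b' -> MATCH
  pos 2: 'a' -> MATCH
  pos 3: 'd' -> MATCH
  pos 4: 'b' -> MATCH
  pos 5: 'a' -> MATCH
  pos 6: 'c' -> no (excluded)
  pos 7: 'c' -> no (excluded)
  pos 8: 'd' -> MATCH
  pos 9: 'a' -> MATCH
Total matches: 8

8


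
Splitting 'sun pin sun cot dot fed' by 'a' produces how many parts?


Splitting by 'a' breaks the string at each occurrence of the separator.
Text: 'sun pin sun cot dot fed'
Parts after split:
  Part 1: 'sun pin sun cot dot fed'
Total parts: 1

1


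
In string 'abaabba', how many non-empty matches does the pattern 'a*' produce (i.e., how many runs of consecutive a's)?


Pattern 'a*' matches zero or more a's. We want non-empty runs of consecutive a's.
String: 'abaabba'
Walking through the string to find runs of a's:
  Run 1: positions 0-0 -> 'a'
  Run 2: positions 2-3 -> 'aa'
  Run 3: positions 6-6 -> 'a'
Non-empty runs found: ['a', 'aa', 'a']
Count: 3

3


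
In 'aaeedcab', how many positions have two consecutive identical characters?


Looking for consecutive identical characters in 'aaeedcab':
  pos 0-1: 'a' vs 'a' -> MATCH ('aa')
  pos 1-2: 'a' vs 'e' -> different
  pos 2-3: 'e' vs 'e' -> MATCH ('ee')
  pos 3-4: 'e' vs 'd' -> different
  pos 4-5: 'd' vs 'c' -> different
  pos 5-6: 'c' vs 'a' -> different
  pos 6-7: 'a' vs 'b' -> different
Consecutive identical pairs: ['aa', 'ee']
Count: 2

2


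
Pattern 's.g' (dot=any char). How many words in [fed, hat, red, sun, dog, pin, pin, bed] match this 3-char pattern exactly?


Pattern 's.g' means: starts with 's', any single char, ends with 'g'.
Checking each word (must be exactly 3 chars):
  'fed' (len=3): no
  'hat' (len=3): no
  'red' (len=3): no
  'sun' (len=3): no
  'dog' (len=3): no
  'pin' (len=3): no
  'pin' (len=3): no
  'bed' (len=3): no
Matching words: []
Total: 0

0


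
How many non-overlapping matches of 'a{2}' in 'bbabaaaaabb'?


Pattern 'a{2}' matches exactly 2 consecutive a's (greedy, non-overlapping).
String: 'bbabaaaaabb'
Scanning for runs of a's:
  Run at pos 2: 'a' (length 1) -> 0 match(es)
  Run at pos 4: 'aaaaa' (length 5) -> 2 match(es)
Matches found: ['aa', 'aa']
Total: 2

2


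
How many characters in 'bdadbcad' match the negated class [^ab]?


Negated class [^ab] matches any char NOT in {a, b}
Scanning 'bdadbcad':
  pos 0: 'b' -> no (excluded)
  pos 1: 'd' -> MATCH
  pos 2: 'a' -> no (excluded)
  pos 3: 'd' -> MATCH
  pos 4: 'b' -> no (excluded)
  pos 5: 'c' -> MATCH
  pos 6: 'a' -> no (excluded)
  pos 7: 'd' -> MATCH
Total matches: 4

4


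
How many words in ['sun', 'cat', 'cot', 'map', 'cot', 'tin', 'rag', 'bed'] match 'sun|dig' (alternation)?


Alternation 'sun|dig' matches either 'sun' or 'dig'.
Checking each word:
  'sun' -> MATCH
  'cat' -> no
  'cot' -> no
  'map' -> no
  'cot' -> no
  'tin' -> no
  'rag' -> no
  'bed' -> no
Matches: ['sun']
Count: 1

1


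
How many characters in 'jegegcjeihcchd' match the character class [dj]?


Character class [dj] matches any of: {d, j}
Scanning string 'jegegcjeihcchd' character by character:
  pos 0: 'j' -> MATCH
  pos 1: 'e' -> no
  pos 2: 'g' -> no
  pos 3: 'e' -> no
  pos 4: 'g' -> no
  pos 5: 'c' -> no
  pos 6: 'j' -> MATCH
  pos 7: 'e' -> no
  pos 8: 'i' -> no
  pos 9: 'h' -> no
  pos 10: 'c' -> no
  pos 11: 'c' -> no
  pos 12: 'h' -> no
  pos 13: 'd' -> MATCH
Total matches: 3

3


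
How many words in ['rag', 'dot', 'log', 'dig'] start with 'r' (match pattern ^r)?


Pattern ^r anchors to start of word. Check which words begin with 'r':
  'rag' -> MATCH (starts with 'r')
  'dot' -> no
  'log' -> no
  'dig' -> no
Matching words: ['rag']
Count: 1

1


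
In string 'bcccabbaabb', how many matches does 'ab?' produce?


Pattern 'ab?' matches 'a' optionally followed by 'b'.
String: 'bcccabbaabb'
Scanning left to right for 'a' then checking next char:
  Match 1: 'ab' (a followed by b)
  Match 2: 'a' (a not followed by b)
  Match 3: 'ab' (a followed by b)
Total matches: 3

3


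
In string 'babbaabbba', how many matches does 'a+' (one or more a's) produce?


Pattern 'a+' matches one or more consecutive a's.
String: 'babbaabbba'
Scanning for runs of a:
  Match 1: 'a' (length 1)
  Match 2: 'aa' (length 2)
  Match 3: 'a' (length 1)
Total matches: 3

3


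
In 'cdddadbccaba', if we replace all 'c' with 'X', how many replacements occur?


re.sub('c', 'X', text) replaces every occurrence of 'c' with 'X'.
Text: 'cdddadbccaba'
Scanning for 'c':
  pos 0: 'c' -> replacement #1
  pos 7: 'c' -> replacement #2
  pos 8: 'c' -> replacement #3
Total replacements: 3

3


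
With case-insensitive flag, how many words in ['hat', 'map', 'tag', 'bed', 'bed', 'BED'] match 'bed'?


Case-insensitive matching: compare each word's lowercase form to 'bed'.
  'hat' -> lower='hat' -> no
  'map' -> lower='map' -> no
  'tag' -> lower='tag' -> no
  'bed' -> lower='bed' -> MATCH
  'bed' -> lower='bed' -> MATCH
  'BED' -> lower='bed' -> MATCH
Matches: ['bed', 'bed', 'BED']
Count: 3

3


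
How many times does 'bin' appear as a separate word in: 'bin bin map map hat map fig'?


Scanning each word for exact match 'bin':
  Word 1: 'bin' -> MATCH
  Word 2: 'bin' -> MATCH
  Word 3: 'map' -> no
  Word 4: 'map' -> no
  Word 5: 'hat' -> no
  Word 6: 'map' -> no
  Word 7: 'fig' -> no
Total matches: 2

2


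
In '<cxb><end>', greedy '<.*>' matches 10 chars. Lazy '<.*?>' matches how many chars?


Greedy '<.*>' tries to match as MUCH as possible.
Lazy '<.*?>' tries to match as LITTLE as possible.

String: '<cxb><end>'
Greedy '<.*>' starts at first '<' and extends to the LAST '>': '<cxb><end>' (10 chars)
Lazy '<.*?>' starts at first '<' and stops at the FIRST '>': '<cxb>' (5 chars)

5


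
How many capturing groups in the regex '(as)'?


To count capturing groups, count each '(' that starts a group.
Pattern: '(as)'
Walking through the pattern:
  Position 0: '(' -> group #1
Total capturing groups: 1

1


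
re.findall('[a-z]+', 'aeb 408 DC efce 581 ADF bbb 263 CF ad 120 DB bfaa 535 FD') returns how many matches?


Pattern '[a-z]+' finds one or more lowercase letters.
Text: 'aeb 408 DC efce 581 ADF bbb 263 CF ad 120 DB bfaa 535 FD'
Scanning for matches:
  Match 1: 'aeb'
  Match 2: 'efce'
  Match 3: 'bbb'
  Match 4: 'ad'
  Match 5: 'bfaa'
Total matches: 5

5


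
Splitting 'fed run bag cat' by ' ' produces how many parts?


Splitting by ' ' breaks the string at each occurrence of the separator.
Text: 'fed run bag cat'
Parts after split:
  Part 1: 'fed'
  Part 2: 'run'
  Part 3: 'bag'
  Part 4: 'cat'
Total parts: 4

4


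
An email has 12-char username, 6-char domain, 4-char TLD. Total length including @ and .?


An email address has format: username@domain.tld
Username length: 12
'@' character: 1
Domain length: 6
'.' character: 1
TLD length: 4
Total = 12 + 1 + 6 + 1 + 4 = 24

24


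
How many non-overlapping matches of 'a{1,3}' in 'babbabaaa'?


Pattern 'a{1,3}' matches between 1 and 3 consecutive a's (greedy).
String: 'babbabaaa'
Finding runs of a's and applying greedy matching:
  Run at pos 1: 'a' (length 1)
  Run at pos 4: 'a' (length 1)
  Run at pos 6: 'aaa' (length 3)
Matches: ['a', 'a', 'aaa']
Count: 3

3


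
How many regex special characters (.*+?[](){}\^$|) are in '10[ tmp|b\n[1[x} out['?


Regex special characters are: . * + ? [ ] ( ) { } \ ^ $ |
Scanning '10[ tmp|b\n[1[x} out[':
  pos 2: '[' -> SPECIAL
  pos 7: '|' -> SPECIAL
  pos 9: '\' -> SPECIAL
  pos 11: '[' -> SPECIAL
  pos 13: '[' -> SPECIAL
  pos 15: '}' -> SPECIAL
  pos 20: '[' -> SPECIAL
Special chars found: ['[', '|', '\\', '[', '[', '}', '[']
Total: 7

7


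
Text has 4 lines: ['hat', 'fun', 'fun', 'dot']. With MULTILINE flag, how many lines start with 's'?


With MULTILINE flag, ^ matches the start of each line.
Lines: ['hat', 'fun', 'fun', 'dot']
Checking which lines start with 's':
  Line 1: 'hat' -> no
  Line 2: 'fun' -> no
  Line 3: 'fun' -> no
  Line 4: 'dot' -> no
Matching lines: []
Count: 0

0


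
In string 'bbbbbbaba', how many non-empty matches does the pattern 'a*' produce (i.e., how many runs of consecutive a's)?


Pattern 'a*' matches zero or more a's. We want non-empty runs of consecutive a's.
String: 'bbbbbbaba'
Walking through the string to find runs of a's:
  Run 1: positions 6-6 -> 'a'
  Run 2: positions 8-8 -> 'a'
Non-empty runs found: ['a', 'a']
Count: 2

2


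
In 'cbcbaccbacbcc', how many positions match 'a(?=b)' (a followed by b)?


Lookahead 'a(?=b)' matches 'a' only when followed by 'b'.
String: 'cbcbaccbacbcc'
Checking each position where char is 'a':
  pos 4: 'a' -> no (next='c')
  pos 8: 'a' -> no (next='c')
Matching positions: []
Count: 0

0


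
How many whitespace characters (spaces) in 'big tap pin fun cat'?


\s matches whitespace characters (spaces, tabs, etc.).
Text: 'big tap pin fun cat'
This text has 5 words separated by spaces.
Number of spaces = number of words - 1 = 5 - 1 = 4

4


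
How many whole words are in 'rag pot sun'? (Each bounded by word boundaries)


Word boundaries (\b) mark the start/end of each word.
Text: 'rag pot sun'
Splitting by whitespace:
  Word 1: 'rag'
  Word 2: 'pot'
  Word 3: 'sun'
Total whole words: 3

3


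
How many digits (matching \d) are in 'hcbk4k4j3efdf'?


\d matches any digit 0-9.
Scanning 'hcbk4k4j3efdf':
  pos 4: '4' -> DIGIT
  pos 6: '4' -> DIGIT
  pos 8: '3' -> DIGIT
Digits found: ['4', '4', '3']
Total: 3

3


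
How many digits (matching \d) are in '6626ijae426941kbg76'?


\d matches any digit 0-9.
Scanning '6626ijae426941kbg76':
  pos 0: '6' -> DIGIT
  pos 1: '6' -> DIGIT
  pos 2: '2' -> DIGIT
  pos 3: '6' -> DIGIT
  pos 8: '4' -> DIGIT
  pos 9: '2' -> DIGIT
  pos 10: '6' -> DIGIT
  pos 11: '9' -> DIGIT
  pos 12: '4' -> DIGIT
  pos 13: '1' -> DIGIT
  pos 17: '7' -> DIGIT
  pos 18: '6' -> DIGIT
Digits found: ['6', '6', '2', '6', '4', '2', '6', '9', '4', '1', '7', '6']
Total: 12

12


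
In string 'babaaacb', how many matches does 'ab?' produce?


Pattern 'ab?' matches 'a' optionally followed by 'b'.
String: 'babaaacb'
Scanning left to right for 'a' then checking next char:
  Match 1: 'ab' (a followed by b)
  Match 2: 'a' (a not followed by b)
  Match 3: 'a' (a not followed by b)
  Match 4: 'a' (a not followed by b)
Total matches: 4

4


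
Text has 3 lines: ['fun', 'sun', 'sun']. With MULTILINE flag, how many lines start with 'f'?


With MULTILINE flag, ^ matches the start of each line.
Lines: ['fun', 'sun', 'sun']
Checking which lines start with 'f':
  Line 1: 'fun' -> MATCH
  Line 2: 'sun' -> no
  Line 3: 'sun' -> no
Matching lines: ['fun']
Count: 1

1


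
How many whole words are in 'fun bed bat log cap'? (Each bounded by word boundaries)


Word boundaries (\b) mark the start/end of each word.
Text: 'fun bed bat log cap'
Splitting by whitespace:
  Word 1: 'fun'
  Word 2: 'bed'
  Word 3: 'bat'
  Word 4: 'log'
  Word 5: 'cap'
Total whole words: 5

5


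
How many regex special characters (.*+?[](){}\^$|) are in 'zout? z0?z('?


Regex special characters are: . * + ? [ ] ( ) { } \ ^ $ |
Scanning 'zout? z0?z(':
  pos 4: '?' -> SPECIAL
  pos 8: '?' -> SPECIAL
  pos 10: '(' -> SPECIAL
Special chars found: ['?', '?', '(']
Total: 3

3


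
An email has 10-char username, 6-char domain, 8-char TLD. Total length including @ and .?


An email address has format: username@domain.tld
Username length: 10
'@' character: 1
Domain length: 6
'.' character: 1
TLD length: 8
Total = 10 + 1 + 6 + 1 + 8 = 26

26


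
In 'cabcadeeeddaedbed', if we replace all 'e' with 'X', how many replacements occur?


re.sub('e', 'X', text) replaces every occurrence of 'e' with 'X'.
Text: 'cabcadeeeddaedbed'
Scanning for 'e':
  pos 6: 'e' -> replacement #1
  pos 7: 'e' -> replacement #2
  pos 8: 'e' -> replacement #3
  pos 12: 'e' -> replacement #4
  pos 15: 'e' -> replacement #5
Total replacements: 5

5


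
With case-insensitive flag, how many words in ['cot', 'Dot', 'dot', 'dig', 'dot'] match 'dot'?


Case-insensitive matching: compare each word's lowercase form to 'dot'.
  'cot' -> lower='cot' -> no
  'Dot' -> lower='dot' -> MATCH
  'dot' -> lower='dot' -> MATCH
  'dig' -> lower='dig' -> no
  'dot' -> lower='dot' -> MATCH
Matches: ['Dot', 'dot', 'dot']
Count: 3

3


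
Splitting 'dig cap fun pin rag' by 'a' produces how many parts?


Splitting by 'a' breaks the string at each occurrence of the separator.
Text: 'dig cap fun pin rag'
Parts after split:
  Part 1: 'dig c'
  Part 2: 'p fun pin r'
  Part 3: 'g'
Total parts: 3

3


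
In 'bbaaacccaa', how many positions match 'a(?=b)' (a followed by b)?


Lookahead 'a(?=b)' matches 'a' only when followed by 'b'.
String: 'bbaaacccaa'
Checking each position where char is 'a':
  pos 2: 'a' -> no (next='a')
  pos 3: 'a' -> no (next='a')
  pos 4: 'a' -> no (next='c')
  pos 8: 'a' -> no (next='a')
Matching positions: []
Count: 0

0


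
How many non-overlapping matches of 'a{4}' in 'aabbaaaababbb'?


Pattern 'a{4}' matches exactly 4 consecutive a's (greedy, non-overlapping).
String: 'aabbaaaababbb'
Scanning for runs of a's:
  Run at pos 0: 'aa' (length 2) -> 0 match(es)
  Run at pos 4: 'aaaa' (length 4) -> 1 match(es)
  Run at pos 9: 'a' (length 1) -> 0 match(es)
Matches found: ['aaaa']
Total: 1

1


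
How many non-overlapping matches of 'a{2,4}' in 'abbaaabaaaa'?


Pattern 'a{2,4}' matches between 2 and 4 consecutive a's (greedy).
String: 'abbaaabaaaa'
Finding runs of a's and applying greedy matching:
  Run at pos 0: 'a' (length 1)
  Run at pos 3: 'aaa' (length 3)
  Run at pos 7: 'aaaa' (length 4)
Matches: ['aaa', 'aaaa']
Count: 2

2


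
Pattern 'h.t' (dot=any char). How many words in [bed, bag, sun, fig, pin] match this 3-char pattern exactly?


Pattern 'h.t' means: starts with 'h', any single char, ends with 't'.
Checking each word (must be exactly 3 chars):
  'bed' (len=3): no
  'bag' (len=3): no
  'sun' (len=3): no
  'fig' (len=3): no
  'pin' (len=3): no
Matching words: []
Total: 0

0


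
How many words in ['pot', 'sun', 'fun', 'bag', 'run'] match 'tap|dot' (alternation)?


Alternation 'tap|dot' matches either 'tap' or 'dot'.
Checking each word:
  'pot' -> no
  'sun' -> no
  'fun' -> no
  'bag' -> no
  'run' -> no
Matches: []
Count: 0

0


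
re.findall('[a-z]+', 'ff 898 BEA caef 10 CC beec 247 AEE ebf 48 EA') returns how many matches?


Pattern '[a-z]+' finds one or more lowercase letters.
Text: 'ff 898 BEA caef 10 CC beec 247 AEE ebf 48 EA'
Scanning for matches:
  Match 1: 'ff'
  Match 2: 'caef'
  Match 3: 'beec'
  Match 4: 'ebf'
Total matches: 4

4


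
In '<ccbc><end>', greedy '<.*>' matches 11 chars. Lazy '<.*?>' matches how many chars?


Greedy '<.*>' tries to match as MUCH as possible.
Lazy '<.*?>' tries to match as LITTLE as possible.

String: '<ccbc><end>'
Greedy '<.*>' starts at first '<' and extends to the LAST '>': '<ccbc><end>' (11 chars)
Lazy '<.*?>' starts at first '<' and stops at the FIRST '>': '<ccbc>' (6 chars)

6


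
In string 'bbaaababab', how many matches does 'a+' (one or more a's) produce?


Pattern 'a+' matches one or more consecutive a's.
String: 'bbaaababab'
Scanning for runs of a:
  Match 1: 'aaa' (length 3)
  Match 2: 'a' (length 1)
  Match 3: 'a' (length 1)
Total matches: 3

3


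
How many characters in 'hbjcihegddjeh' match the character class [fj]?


Character class [fj] matches any of: {f, j}
Scanning string 'hbjcihegddjeh' character by character:
  pos 0: 'h' -> no
  pos 1: 'b' -> no
  pos 2: 'j' -> MATCH
  pos 3: 'c' -> no
  pos 4: 'i' -> no
  pos 5: 'h' -> no
  pos 6: 'e' -> no
  pos 7: 'g' -> no
  pos 8: 'd' -> no
  pos 9: 'd' -> no
  pos 10: 'j' -> MATCH
  pos 11: 'e' -> no
  pos 12: 'h' -> no
Total matches: 2

2


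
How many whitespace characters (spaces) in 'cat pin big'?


\s matches whitespace characters (spaces, tabs, etc.).
Text: 'cat pin big'
This text has 3 words separated by spaces.
Number of spaces = number of words - 1 = 3 - 1 = 2

2


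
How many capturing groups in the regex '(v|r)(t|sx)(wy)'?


To count capturing groups, count each '(' that starts a group.
Pattern: '(v|r)(t|sx)(wy)'
Walking through the pattern:
  Position 0: '(' -> group #1
  Position 5: '(' -> group #2
  Position 11: '(' -> group #3
Total capturing groups: 3

3


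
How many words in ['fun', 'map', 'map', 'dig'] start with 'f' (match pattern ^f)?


Pattern ^f anchors to start of word. Check which words begin with 'f':
  'fun' -> MATCH (starts with 'f')
  'map' -> no
  'map' -> no
  'dig' -> no
Matching words: ['fun']
Count: 1

1


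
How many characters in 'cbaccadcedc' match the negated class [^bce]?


Negated class [^bce] matches any char NOT in {b, c, e}
Scanning 'cbaccadcedc':
  pos 0: 'c' -> no (excluded)
  pos 1: 'b' -> no (excluded)
  pos 2: 'a' -> MATCH
  pos 3: 'c' -> no (excluded)
  pos 4: 'c' -> no (excluded)
  pos 5: 'a' -> MATCH
  pos 6: 'd' -> MATCH
  pos 7: 'c' -> no (excluded)
  pos 8: 'e' -> no (excluded)
  pos 9: 'd' -> MATCH
  pos 10: 'c' -> no (excluded)
Total matches: 4

4


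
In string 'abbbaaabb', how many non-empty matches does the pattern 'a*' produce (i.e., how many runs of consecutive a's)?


Pattern 'a*' matches zero or more a's. We want non-empty runs of consecutive a's.
String: 'abbbaaabb'
Walking through the string to find runs of a's:
  Run 1: positions 0-0 -> 'a'
  Run 2: positions 4-6 -> 'aaa'
Non-empty runs found: ['a', 'aaa']
Count: 2

2


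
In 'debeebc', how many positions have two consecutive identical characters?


Looking for consecutive identical characters in 'debeebc':
  pos 0-1: 'd' vs 'e' -> different
  pos 1-2: 'e' vs 'b' -> different
  pos 2-3: 'b' vs 'e' -> different
  pos 3-4: 'e' vs 'e' -> MATCH ('ee')
  pos 4-5: 'e' vs 'b' -> different
  pos 5-6: 'b' vs 'c' -> different
Consecutive identical pairs: ['ee']
Count: 1

1


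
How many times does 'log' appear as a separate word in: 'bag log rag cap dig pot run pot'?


Scanning each word for exact match 'log':
  Word 1: 'bag' -> no
  Word 2: 'log' -> MATCH
  Word 3: 'rag' -> no
  Word 4: 'cap' -> no
  Word 5: 'dig' -> no
  Word 6: 'pot' -> no
  Word 7: 'run' -> no
  Word 8: 'pot' -> no
Total matches: 1

1


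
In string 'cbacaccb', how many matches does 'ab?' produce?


Pattern 'ab?' matches 'a' optionally followed by 'b'.
String: 'cbacaccb'
Scanning left to right for 'a' then checking next char:
  Match 1: 'a' (a not followed by b)
  Match 2: 'a' (a not followed by b)
Total matches: 2

2


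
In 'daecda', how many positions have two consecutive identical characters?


Looking for consecutive identical characters in 'daecda':
  pos 0-1: 'd' vs 'a' -> different
  pos 1-2: 'a' vs 'e' -> different
  pos 2-3: 'e' vs 'c' -> different
  pos 3-4: 'c' vs 'd' -> different
  pos 4-5: 'd' vs 'a' -> different
Consecutive identical pairs: []
Count: 0

0
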